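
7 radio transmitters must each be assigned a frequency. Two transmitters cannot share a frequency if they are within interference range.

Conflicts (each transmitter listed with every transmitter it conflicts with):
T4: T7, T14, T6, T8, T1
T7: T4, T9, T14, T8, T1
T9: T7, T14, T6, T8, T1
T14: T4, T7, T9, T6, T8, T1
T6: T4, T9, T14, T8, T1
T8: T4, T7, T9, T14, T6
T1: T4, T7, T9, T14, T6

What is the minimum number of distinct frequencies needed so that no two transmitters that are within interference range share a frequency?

4

T9, T14, T6, T1 are mutually in conflict, so at least 4 frequencies are needed.
A valid assignment using 4 frequencies: T4=2, T7=4, T9=2, T14=1, T6=4, T8=3, T1=3. No two conflicting transmitters share a frequency.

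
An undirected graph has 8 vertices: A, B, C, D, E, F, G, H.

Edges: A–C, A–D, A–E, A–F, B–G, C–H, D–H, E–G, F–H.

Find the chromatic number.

C and H are adjacent, so at least 2 colors are needed.
A valid assignment using 2 colors: A=red, B=blue, C=blue, D=blue, E=blue, F=blue, G=red, H=red. Each edge has distinct colors on its endpoints.

2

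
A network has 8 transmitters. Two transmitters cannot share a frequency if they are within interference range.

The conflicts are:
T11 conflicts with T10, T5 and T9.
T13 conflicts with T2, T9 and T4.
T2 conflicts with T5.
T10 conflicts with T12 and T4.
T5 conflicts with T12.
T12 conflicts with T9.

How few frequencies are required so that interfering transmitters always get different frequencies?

The cycle T11-T10-T4-T13-T9-T11 has odd length 5, so it cannot be 2-colored; at least 3 frequencies are needed.
3 frequencies suffice: frequency 1 → {T10, T5, T9}; frequency 2 → {T11, T13, T12}; frequency 3 → {T2, T4}. No two conflicting transmitters share a frequency.

3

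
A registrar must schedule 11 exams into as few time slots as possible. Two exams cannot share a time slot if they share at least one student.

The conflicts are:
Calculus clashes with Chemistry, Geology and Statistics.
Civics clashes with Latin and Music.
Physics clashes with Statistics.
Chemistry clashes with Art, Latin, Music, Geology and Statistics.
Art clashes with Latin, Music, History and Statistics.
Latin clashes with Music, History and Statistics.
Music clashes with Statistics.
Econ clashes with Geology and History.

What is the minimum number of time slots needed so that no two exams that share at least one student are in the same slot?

Chemistry, Art, Latin, Music, Statistics are mutually in conflict, so at least 5 time slots are needed.
A valid assignment using 5 time slots: Calculus=4, Civics=2, Physics=1, Chemistry=3, Art=5, Latin=1, Music=4, Econ=3, Geology=1, History=2, Statistics=2. No two conflicting exams share a time slot.

5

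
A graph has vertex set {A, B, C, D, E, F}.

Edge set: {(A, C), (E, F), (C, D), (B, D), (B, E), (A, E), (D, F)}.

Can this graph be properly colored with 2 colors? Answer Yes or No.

No

The cycle D-C-A-E-F-D has odd length 5, so it cannot be 2-colored; at least 3 colors are needed.
So 2 colors are not enough.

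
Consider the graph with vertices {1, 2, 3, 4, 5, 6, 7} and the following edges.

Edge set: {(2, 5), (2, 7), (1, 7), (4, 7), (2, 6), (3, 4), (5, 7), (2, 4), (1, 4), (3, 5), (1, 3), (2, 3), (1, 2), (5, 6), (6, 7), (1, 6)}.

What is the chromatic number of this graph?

4

1, 2, 6, 7 are mutually adjacent (a clique of size 4), so at least 4 colors are needed.
4 colors suffice: color red → {2}; color blue → {1, 5}; color green → {3, 7}; color yellow → {4, 6}. Each edge has distinct colors on its endpoints.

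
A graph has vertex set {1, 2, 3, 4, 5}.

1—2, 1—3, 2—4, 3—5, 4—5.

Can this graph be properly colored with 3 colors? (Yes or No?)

Yes

The chromatic number is 3. The cycle 2-4-5-3-1-2 has odd length 5, so it cannot be 2-colored; at least 3 colors are needed.
One proper 3-coloring: 1=green, 2=red, 3=blue, 4=blue, 5=red.
That is already a proper 3-coloring.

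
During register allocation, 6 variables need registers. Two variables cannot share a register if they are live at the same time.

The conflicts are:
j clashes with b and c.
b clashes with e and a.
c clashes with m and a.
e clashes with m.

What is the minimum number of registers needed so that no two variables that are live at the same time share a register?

3

The cycle c-m-e-b-a-c has odd length 5, so it cannot be 2-colored; at least 3 registers are needed.
A valid assignment using 3 registers: j=2, b=1, c=1, e=2, m=3, a=2. Each listed conflict is separated.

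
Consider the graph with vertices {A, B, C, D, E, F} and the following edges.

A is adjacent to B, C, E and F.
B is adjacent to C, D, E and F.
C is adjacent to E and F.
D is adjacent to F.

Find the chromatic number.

4

A, B, C, F are mutually adjacent (a clique of size 4), so at least 4 colors are needed.
4 colors suffice: color red → {B}; color blue → {E, F}; color green → {C, D}; color yellow → {A}. Each edge has distinct colors on its endpoints.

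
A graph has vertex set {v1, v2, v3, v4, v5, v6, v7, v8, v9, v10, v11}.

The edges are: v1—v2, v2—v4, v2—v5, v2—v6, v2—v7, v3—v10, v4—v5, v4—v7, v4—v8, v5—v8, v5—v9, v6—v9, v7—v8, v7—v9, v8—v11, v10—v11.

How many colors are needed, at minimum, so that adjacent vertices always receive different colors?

v2, v4, v7 are mutually adjacent, so at least 3 colors are needed.
3 colors suffice: color red → {v2, v8, v9, v10}; color blue → {v1, v3, v5, v6, v7, v11}; color green → {v4}. No two adjacent vertices share a color.

3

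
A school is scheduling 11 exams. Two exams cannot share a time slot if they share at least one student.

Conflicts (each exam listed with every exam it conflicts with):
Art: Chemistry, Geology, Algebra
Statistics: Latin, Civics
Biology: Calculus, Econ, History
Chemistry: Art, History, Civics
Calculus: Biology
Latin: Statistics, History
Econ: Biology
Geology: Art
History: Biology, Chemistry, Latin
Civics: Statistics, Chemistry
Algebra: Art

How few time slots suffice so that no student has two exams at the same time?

The cycle Statistics-Latin-History-Chemistry-Civics-Statistics has odd length 5, so it cannot be 2-colored; at least 3 time slots are needed.
Using 3 time slots: Art=1, Statistics=3, Biology=2, Chemistry=2, Calculus=1, Latin=2, Econ=1, Geology=2, History=1, Civics=1, Algebra=2. Every pair that conflicts lands in different time slots.

3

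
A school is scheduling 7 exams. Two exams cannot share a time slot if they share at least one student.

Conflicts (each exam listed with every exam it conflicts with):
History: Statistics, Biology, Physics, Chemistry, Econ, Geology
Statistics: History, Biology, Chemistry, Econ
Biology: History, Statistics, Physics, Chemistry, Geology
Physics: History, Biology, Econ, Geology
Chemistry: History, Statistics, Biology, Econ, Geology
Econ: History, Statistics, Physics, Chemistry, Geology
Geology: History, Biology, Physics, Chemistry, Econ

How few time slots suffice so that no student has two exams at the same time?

4

History, Chemistry, Econ, Geology are mutually in conflict, so at least 4 time slots are needed.
4 time slots suffice: time slot 1 → {History}; time slot 2 → {Physics, Chemistry}; time slot 3 → {Statistics, Geology}; time slot 4 → {Biology, Econ}. Each listed conflict is separated.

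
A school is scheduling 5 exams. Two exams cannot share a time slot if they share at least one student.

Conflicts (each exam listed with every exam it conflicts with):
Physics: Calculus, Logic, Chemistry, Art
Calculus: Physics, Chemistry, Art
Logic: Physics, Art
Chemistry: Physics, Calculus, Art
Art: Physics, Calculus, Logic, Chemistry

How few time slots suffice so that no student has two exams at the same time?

4

Physics, Calculus, Chemistry, Art are mutually in conflict, so at least 4 time slots are needed.
4 time slots suffice: time slot 1 → {Physics}; time slot 2 → {Art}; time slot 3 → {Calculus, Logic}; time slot 4 → {Chemistry}. Every pair that conflicts lands in different time slots.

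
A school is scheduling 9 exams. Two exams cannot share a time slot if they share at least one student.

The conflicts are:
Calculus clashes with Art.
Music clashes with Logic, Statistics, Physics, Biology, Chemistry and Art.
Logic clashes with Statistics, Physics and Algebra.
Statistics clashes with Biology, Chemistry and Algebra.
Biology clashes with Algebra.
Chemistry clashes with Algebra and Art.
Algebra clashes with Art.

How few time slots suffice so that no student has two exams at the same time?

3

Chemistry, Algebra, Art pairwise conflict, so at least 3 time slots are needed.
Using 3 time slots: Calculus=1, Music=1, Logic=3, Statistics=2, Physics=2, Biology=3, Chemistry=3, Algebra=1, Art=2. No two conflicting exams share a time slot.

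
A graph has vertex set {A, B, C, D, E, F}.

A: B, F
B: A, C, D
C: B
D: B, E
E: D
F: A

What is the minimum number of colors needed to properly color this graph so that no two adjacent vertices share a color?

A and B are adjacent, so at least 2 colors are needed.
One proper 2-coloring: A=2, B=1, C=2, D=2, E=1, F=1. No two adjacent vertices share a color.

2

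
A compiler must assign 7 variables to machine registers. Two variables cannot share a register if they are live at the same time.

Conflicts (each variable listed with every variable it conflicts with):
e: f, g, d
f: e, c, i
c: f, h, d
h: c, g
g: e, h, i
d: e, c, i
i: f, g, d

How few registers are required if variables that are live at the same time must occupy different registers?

The cycle h-c-d-i-g-h has odd length 5, so it cannot be 2-colored; at least 3 registers are needed.
3 registers suffice: register 1 → {f, g, d}; register 2 → {e, c, i}; register 3 → {h}. No two conflicting variables share a register.

3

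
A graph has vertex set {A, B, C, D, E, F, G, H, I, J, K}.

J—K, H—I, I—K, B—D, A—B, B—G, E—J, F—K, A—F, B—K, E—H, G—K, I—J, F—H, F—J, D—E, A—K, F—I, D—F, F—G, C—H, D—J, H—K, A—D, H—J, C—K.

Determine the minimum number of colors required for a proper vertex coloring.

F, H, I, J, K form a clique, so at least 5 colors are needed.
5 colors suffice: color 1 → {D, K}; color 2 → {B, C, E, F}; color 3 → {A, G, J}; color 4 → {H}; color 5 → {I}. No two adjacent vertices share a color.

5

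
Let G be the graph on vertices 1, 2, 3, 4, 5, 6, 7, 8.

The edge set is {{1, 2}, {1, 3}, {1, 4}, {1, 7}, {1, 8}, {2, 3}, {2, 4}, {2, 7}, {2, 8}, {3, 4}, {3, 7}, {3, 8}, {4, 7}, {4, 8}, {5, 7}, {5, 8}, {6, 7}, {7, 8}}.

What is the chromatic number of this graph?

6

1, 2, 3, 4, 7, 8 are mutually adjacent (a clique of size 6), so at least 6 colors are needed.
6 colors suffice: color red → {7}; color blue → {6, 8}; color green → {4, 5}; color yellow → {3}; color purple → {2}; color orange → {1}. Each edge has distinct colors on its endpoints.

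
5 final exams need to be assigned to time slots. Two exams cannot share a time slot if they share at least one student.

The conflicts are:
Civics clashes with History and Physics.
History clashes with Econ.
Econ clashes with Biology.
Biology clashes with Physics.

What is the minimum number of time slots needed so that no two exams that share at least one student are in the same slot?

The cycle Physics-Civics-History-Econ-Biology-Physics has odd length 5, so it cannot be 2-colored; at least 3 time slots are needed.
3 time slots suffice: time slot 1 → {History, Physics}; time slot 2 → {Civics, Biology}; time slot 3 → {Econ}. Each listed conflict is separated.

3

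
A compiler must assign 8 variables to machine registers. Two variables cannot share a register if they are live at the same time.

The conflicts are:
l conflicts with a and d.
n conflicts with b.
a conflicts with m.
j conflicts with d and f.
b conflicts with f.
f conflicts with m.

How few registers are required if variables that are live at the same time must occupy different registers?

2

f and m conflict, so at least 2 registers are needed.
A valid assignment using 2 registers: l=2, n=1, a=1, j=2, b=2, d=1, f=1, m=2. Every pair that conflicts lands in different registers.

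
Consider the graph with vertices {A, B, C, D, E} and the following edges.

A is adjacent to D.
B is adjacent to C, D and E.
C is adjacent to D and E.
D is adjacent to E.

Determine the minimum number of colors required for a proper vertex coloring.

B, C, D, E form a clique, so at least 4 colors are needed.
4 colors suffice: color 1 → {D}; color 2 → {A, E}; color 3 → {B}; color 4 → {C}. Every edge joins two different colors.

4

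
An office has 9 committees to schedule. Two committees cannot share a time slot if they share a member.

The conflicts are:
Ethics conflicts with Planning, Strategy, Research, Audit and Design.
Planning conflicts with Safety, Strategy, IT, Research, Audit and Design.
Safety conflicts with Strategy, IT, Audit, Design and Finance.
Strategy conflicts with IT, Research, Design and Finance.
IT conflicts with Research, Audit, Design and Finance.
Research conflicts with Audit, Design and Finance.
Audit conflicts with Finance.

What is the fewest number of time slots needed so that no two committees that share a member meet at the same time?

Ethics, Planning, Strategy, Research, Design pairwise conflict, so at least 5 time slots are needed.
5 time slots suffice: Ethics=3, Planning=1, Safety=2, Strategy=4, IT=3, Research=2, Audit=4, Design=5, Finance=1. Every pair that conflicts lands in different time slots.

5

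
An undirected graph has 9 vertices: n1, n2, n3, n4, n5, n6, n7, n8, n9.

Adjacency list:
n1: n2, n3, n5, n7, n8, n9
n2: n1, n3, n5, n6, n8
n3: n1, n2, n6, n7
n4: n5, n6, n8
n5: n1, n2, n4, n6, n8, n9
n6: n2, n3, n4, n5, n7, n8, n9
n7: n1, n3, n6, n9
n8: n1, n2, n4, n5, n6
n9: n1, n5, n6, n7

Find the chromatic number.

4

n1, n2, n5, n8 are pairwise adjacent (a clique of size 4), so at least 4 colors are needed.
4 colors suffice: n1=1, n2=3, n3=2, n4=3, n5=2, n6=1, n7=4, n8=4, n9=3. No two adjacent vertices share a color.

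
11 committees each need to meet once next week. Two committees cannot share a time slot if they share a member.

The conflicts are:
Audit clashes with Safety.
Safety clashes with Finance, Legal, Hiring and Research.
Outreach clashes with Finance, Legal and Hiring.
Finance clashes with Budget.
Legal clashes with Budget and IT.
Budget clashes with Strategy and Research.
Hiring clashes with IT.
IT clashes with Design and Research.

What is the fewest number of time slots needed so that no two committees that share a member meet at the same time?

Budget and Research conflict, so at least 2 time slots are needed.
2 time slots suffice: Audit=2, Safety=1, Outreach=1, Finance=2, Legal=2, Budget=1, Hiring=2, Strategy=2, IT=1, Design=2, Research=2. Each listed conflict is separated.

2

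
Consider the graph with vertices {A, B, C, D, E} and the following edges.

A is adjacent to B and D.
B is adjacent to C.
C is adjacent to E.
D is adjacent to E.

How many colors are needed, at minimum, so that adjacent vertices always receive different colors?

The cycle D-A-B-C-E-D has odd length 5, so it cannot be 2-colored; at least 3 colors are needed.
3 colors suffice: A=2, B=1, C=3, D=1, E=2. No two adjacent vertices share a color.

3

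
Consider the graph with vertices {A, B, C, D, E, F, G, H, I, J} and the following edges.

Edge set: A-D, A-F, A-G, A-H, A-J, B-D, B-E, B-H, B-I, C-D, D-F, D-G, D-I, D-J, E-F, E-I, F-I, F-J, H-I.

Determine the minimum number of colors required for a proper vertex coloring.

4

A, D, F, J are mutually adjacent (a clique of size 4), so at least 4 colors are needed.
4 colors suffice: color red → {D, E, H}; color blue → {A, C, I}; color green → {B, F, G}; color yellow → {J}. Each edge has distinct colors on its endpoints.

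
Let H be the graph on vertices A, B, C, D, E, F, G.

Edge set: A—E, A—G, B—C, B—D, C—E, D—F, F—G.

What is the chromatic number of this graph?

The cycle G-A-E-C-B-D-F-G has odd length 7, so it cannot be 2-colored; at least 3 colors are needed.
One proper 3-coloring: A=red, B=blue, C=red, D=red, E=blue, F=blue, G=green. Each edge has distinct colors on its endpoints.

3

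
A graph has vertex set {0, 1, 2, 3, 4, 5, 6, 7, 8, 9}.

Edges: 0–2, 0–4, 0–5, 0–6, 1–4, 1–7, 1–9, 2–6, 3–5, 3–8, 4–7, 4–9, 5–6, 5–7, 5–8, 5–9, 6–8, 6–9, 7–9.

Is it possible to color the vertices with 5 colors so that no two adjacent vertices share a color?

Yes

The chromatic number is 4. 1, 4, 7, 9 are mutually adjacent (a clique of size 4), so at least 4 colors are needed.
4 colors suffice: color a → {2, 4, 5}; color b → {3, 6, 7}; color c → {0, 8, 9}; color d → {1}.
Since 5 ≥ 4, a proper 5-coloring certainly exists.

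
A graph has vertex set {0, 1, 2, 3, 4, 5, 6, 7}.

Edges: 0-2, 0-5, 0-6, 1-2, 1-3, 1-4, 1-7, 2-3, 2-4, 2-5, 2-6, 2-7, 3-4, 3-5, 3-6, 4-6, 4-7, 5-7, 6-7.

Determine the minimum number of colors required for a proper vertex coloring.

4

1, 2, 3, 4 are mutually adjacent (a clique of size 4), so at least 4 colors are needed.
4 colors suffice: color a → {2}; color b → {0, 3, 7}; color c → {4, 5}; color d → {1, 6}. No two adjacent vertices share a color.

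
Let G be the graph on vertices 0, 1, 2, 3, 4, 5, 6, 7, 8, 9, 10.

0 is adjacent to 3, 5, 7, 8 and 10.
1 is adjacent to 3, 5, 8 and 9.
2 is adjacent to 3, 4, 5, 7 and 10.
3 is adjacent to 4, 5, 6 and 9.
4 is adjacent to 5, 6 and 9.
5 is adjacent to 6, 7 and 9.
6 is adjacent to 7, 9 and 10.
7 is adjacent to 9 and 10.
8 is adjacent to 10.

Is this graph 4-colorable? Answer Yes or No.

3, 4, 5, 6, 9 are mutually adjacent (a clique of size 5), so at least 5 colors are needed.
So 4 colors are not enough.

No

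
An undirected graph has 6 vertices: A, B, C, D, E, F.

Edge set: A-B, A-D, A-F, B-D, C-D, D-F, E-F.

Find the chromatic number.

A, D, F are pairwise adjacent, so at least 3 colors are needed.
3 colors suffice: color 1 → {D, E}; color 2 → {A, C}; color 3 → {B, F}. Each edge has distinct colors on its endpoints.

3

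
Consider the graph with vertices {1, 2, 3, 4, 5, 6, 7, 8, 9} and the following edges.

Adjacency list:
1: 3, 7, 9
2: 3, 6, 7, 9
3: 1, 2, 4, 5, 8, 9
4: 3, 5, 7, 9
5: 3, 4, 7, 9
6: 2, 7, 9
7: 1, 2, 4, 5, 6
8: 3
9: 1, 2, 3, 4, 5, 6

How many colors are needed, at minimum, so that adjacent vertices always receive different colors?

4

3, 4, 5, 9 are pairwise adjacent (a clique of size 4), so at least 4 colors are needed.
A valid assignment using 4 colors: 1=c, 2=c, 3=b, 4=c, 5=d, 6=b, 7=a, 8=a, 9=a. Each edge has distinct colors on its endpoints.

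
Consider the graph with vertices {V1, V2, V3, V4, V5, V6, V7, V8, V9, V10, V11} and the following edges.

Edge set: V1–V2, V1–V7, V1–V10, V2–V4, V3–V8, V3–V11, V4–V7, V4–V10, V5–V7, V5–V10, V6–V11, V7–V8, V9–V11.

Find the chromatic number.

2

V9 and V11 are adjacent, so at least 2 colors are needed.
One proper 2-coloring: V1=blue, V2=red, V3=red, V4=blue, V5=blue, V6=red, V7=red, V8=blue, V9=red, V10=red, V11=blue. Each edge has distinct colors on its endpoints.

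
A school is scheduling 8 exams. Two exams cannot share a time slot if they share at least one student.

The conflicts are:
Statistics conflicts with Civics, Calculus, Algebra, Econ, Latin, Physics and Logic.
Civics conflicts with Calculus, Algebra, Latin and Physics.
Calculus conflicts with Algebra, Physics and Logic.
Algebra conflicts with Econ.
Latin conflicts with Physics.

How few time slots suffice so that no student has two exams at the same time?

4

Statistics, Civics, Calculus, Algebra all conflict with each other, so at least 4 time slots are needed.
Using 4 time slots: Statistics=1, Civics=2, Calculus=3, Algebra=4, Econ=2, Latin=3, Physics=4, Logic=2. Each listed conflict is separated.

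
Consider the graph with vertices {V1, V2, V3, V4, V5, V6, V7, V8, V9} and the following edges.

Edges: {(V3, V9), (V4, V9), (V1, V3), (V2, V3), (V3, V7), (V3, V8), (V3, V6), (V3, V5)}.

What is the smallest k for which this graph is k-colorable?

2

V4 and V9 are adjacent, so at least 2 colors are needed.
One proper 2-coloring: V1=2, V2=2, V3=1, V4=1, V5=2, V6=2, V7=2, V8=2, V9=2. Each edge has distinct colors on its endpoints.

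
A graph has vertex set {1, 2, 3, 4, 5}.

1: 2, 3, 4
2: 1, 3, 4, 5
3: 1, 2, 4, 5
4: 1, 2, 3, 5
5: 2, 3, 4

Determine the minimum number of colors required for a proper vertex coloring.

2, 3, 4, 5 are pairwise adjacent (a clique of size 4), so at least 4 colors are needed.
4 colors suffice: color red → {4}; color blue → {2}; color green → {3}; color yellow → {1, 5}. No two adjacent vertices share a color.

4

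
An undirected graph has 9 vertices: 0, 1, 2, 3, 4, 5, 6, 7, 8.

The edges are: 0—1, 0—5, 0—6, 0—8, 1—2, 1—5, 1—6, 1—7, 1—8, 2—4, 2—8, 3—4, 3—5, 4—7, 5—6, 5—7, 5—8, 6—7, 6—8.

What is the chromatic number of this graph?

0, 1, 5, 6, 8 are mutually adjacent (a clique of size 5), so at least 5 colors are needed.
A valid assignment using 5 colors: 0=e, 1=a, 2=b, 3=c, 4=a, 5=b, 6=d, 7=c, 8=c. No two adjacent vertices share a color.

5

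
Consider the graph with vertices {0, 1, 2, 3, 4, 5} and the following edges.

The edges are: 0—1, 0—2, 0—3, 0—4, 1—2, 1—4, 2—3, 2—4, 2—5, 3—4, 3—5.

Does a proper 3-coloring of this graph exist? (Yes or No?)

No

0, 1, 2, 4 are pairwise adjacent (a clique of size 4), so at least 4 colors are needed.
So 3 colors are not enough.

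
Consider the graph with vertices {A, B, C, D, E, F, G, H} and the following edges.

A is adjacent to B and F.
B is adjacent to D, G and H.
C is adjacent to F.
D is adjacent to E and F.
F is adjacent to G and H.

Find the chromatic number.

D and F are adjacent, so at least 2 colors are needed.
2 colors suffice: color red → {B, E, F}; color blue → {A, C, D, G, H}. Each edge has distinct colors on its endpoints.

2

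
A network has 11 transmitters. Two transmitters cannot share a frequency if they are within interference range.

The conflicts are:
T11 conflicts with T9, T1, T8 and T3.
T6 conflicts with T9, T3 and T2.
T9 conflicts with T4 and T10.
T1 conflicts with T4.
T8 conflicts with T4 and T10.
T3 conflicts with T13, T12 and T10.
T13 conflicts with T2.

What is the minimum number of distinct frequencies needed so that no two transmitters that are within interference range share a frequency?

2

T3 and T12 conflict, so at least 2 frequencies are needed.
2 frequencies suffice: frequency 1 → {T9, T1, T8, T3, T2}; frequency 2 → {T11, T6, T13, T12, T4, T10}. Every pair that conflicts lands in different frequencies.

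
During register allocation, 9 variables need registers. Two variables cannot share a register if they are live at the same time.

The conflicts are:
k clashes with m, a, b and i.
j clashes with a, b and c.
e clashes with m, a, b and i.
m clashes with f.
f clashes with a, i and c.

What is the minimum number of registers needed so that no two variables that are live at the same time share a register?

e and i conflict, so at least 2 registers are needed.
2 registers suffice: k=1, j=1, e=1, m=2, f=1, a=2, b=2, i=2, c=2. No two conflicting variables share a register.

2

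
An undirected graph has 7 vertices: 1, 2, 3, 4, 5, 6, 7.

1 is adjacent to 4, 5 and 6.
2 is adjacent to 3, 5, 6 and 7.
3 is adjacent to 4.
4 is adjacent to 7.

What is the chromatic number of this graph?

The cycle 2-5-1-4-3-2 has odd length 5, so it cannot be 2-colored; at least 3 colors are needed.
3 colors suffice: color a → {1, 2}; color b → {4, 5, 6}; color c → {3, 7}. Each edge has distinct colors on its endpoints.

3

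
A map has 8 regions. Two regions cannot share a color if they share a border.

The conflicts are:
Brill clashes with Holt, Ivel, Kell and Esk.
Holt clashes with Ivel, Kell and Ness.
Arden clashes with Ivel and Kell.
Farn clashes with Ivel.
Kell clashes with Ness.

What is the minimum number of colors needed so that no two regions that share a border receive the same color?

Brill, Holt, Kell are mutually in conflict, so at least 3 colors are needed.
3 colors suffice: color 1 → {Brill, Arden, Farn, Ness}; color 2 → {Holt, Esk}; color 3 → {Ivel, Kell}. Each listed conflict is separated.

3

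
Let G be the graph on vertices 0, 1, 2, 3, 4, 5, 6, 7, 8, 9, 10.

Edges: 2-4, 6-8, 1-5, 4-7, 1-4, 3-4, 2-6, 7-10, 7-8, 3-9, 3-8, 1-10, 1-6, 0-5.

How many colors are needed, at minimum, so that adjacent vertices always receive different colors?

3

The cycle 8-7-10-1-6-8 has odd length 5, so it cannot be 2-colored; at least 3 colors are needed.
One proper 3-coloring: 0=a, 1=a, 2=a, 3=a, 4=b, 5=b, 6=b, 7=a, 8=c, 9=b, 10=b. No two adjacent vertices share a color.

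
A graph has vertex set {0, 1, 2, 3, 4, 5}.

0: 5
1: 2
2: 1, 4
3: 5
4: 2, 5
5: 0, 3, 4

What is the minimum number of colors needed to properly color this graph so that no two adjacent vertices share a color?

2

3 and 5 are adjacent, so at least 2 colors are needed.
2 colors suffice: color red → {2, 5}; color blue → {0, 1, 3, 4}. Each edge has distinct colors on its endpoints.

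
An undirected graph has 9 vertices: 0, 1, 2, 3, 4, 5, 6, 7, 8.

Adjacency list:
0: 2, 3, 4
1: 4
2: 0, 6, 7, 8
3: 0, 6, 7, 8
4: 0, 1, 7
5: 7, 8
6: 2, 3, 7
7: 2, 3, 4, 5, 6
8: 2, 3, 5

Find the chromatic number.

3

2, 6, 7 are mutually adjacent, so at least 3 colors are needed.
3 colors suffice: color a → {0, 1, 7, 8}; color b → {2, 3, 4, 5}; color c → {6}. Each edge has distinct colors on its endpoints.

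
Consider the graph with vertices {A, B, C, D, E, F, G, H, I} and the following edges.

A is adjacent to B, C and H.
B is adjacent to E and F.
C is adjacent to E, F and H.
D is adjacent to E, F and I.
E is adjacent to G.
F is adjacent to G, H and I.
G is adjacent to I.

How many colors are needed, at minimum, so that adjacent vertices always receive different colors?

D, F, I are mutually adjacent, so at least 3 colors are needed.
3 colors suffice: color 1 → {A, E, F}; color 2 → {B, C, D, G}; color 3 → {H, I}. No two adjacent vertices share a color.

3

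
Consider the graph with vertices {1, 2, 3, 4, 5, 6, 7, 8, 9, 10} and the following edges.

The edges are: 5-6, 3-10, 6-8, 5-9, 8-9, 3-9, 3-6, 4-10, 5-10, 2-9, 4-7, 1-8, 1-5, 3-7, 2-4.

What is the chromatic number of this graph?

The cycle 2-9-3-7-4-2 has odd length 5, so it cannot be 2-colored; at least 3 colors are needed.
A valid assignment using 3 colors: 1=b, 2=c, 3=a, 4=a, 5=a, 6=b, 7=b, 8=a, 9=b, 10=b. Each edge has distinct colors on its endpoints.

3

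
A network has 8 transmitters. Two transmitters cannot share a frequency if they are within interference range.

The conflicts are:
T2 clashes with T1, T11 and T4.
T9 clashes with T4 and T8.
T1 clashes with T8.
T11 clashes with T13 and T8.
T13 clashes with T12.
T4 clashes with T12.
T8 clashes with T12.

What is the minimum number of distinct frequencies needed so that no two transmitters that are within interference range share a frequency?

The cycle T12-T8-T11-T2-T4-T12 has odd length 5, so it cannot be 2-colored; at least 3 frequencies are needed.
Using 3 frequencies: T2=1, T9=2, T1=2, T11=2, T13=1, T4=3, T8=1, T12=2. Each listed conflict is separated.

3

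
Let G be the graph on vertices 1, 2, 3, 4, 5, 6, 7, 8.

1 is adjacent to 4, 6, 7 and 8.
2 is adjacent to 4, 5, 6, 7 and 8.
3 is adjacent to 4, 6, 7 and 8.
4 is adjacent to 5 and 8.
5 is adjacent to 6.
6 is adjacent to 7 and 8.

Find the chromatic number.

1, 6, 7 form a triangle, so at least 3 colors are needed.
3 colors suffice: color a → {4, 6}; color b → {1, 2, 3}; color c → {5, 7, 8}. No two adjacent vertices share a color.

3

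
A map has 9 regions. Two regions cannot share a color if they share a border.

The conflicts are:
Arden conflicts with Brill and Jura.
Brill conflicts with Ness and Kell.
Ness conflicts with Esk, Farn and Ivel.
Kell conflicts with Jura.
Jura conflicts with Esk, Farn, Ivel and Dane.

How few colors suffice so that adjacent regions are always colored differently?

The cycle Esk-Jura-Arden-Brill-Ness-Esk has odd length 5, so it cannot be 2-colored; at least 3 colors are needed.
3 colors suffice: Arden=3, Brill=2, Ness=1, Kell=3, Jura=1, Esk=2, Farn=2, Ivel=2, Dane=2. No two conflicting regions share a color.

3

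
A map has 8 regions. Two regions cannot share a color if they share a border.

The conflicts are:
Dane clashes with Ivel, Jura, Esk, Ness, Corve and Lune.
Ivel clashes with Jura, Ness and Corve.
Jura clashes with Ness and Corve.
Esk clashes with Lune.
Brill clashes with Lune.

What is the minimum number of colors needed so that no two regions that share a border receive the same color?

Dane, Ivel, Jura, Corve pairwise conflict, so at least 4 colors are needed.
One proper 4-coloring: Dane=1, Ivel=2, Jura=3, Esk=3, Ness=4, Corve=4, Brill=1, Lune=2. Every pair that conflicts lands in different colors.

4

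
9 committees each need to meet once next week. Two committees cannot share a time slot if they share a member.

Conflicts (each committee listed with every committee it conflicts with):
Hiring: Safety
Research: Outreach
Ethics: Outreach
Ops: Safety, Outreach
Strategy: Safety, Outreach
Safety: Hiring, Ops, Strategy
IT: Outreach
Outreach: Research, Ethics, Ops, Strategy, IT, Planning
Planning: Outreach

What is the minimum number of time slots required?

Strategy and Safety conflict, so at least 2 time slots are needed.
2 time slots suffice: Hiring=2, Research=2, Ethics=2, Ops=2, Strategy=2, Safety=1, IT=2, Outreach=1, Planning=2. No two conflicting committees share a time slot.

2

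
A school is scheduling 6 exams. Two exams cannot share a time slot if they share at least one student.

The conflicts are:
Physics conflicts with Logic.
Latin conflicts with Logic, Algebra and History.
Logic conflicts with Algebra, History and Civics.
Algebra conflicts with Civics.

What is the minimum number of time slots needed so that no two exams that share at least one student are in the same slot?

3

Latin, Logic, Algebra pairwise conflict, so at least 3 time slots are needed.
Using 3 time slots: Physics=2, Latin=3, Logic=1, Algebra=2, History=2, Civics=3. Each listed conflict is separated.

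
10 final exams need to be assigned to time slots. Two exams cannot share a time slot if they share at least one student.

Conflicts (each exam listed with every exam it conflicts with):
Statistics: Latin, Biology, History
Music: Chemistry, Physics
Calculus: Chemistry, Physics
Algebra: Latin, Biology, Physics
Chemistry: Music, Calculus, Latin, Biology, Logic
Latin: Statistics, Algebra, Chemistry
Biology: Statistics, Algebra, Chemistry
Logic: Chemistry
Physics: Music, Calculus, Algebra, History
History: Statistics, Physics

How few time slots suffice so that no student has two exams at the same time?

3

The cycle Latin-Algebra-Physics-History-Statistics-Latin has odd length 5, so it cannot be 2-colored; at least 3 time slots are needed.
3 time slots suffice: time slot 1 → {Statistics, Chemistry, Physics}; time slot 2 → {Music, Calculus, Latin, Biology, Logic, History}; time slot 3 → {Algebra}. No two conflicting exams share a time slot.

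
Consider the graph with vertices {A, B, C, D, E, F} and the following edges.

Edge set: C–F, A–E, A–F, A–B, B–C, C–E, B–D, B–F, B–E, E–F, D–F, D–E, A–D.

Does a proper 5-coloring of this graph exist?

Yes

The chromatic number is 5. A, B, D, E, F form a clique, so at least 5 colors are needed.
One proper 5-coloring: A=purple, B=green, C=yellow, D=yellow, E=red, F=blue.
That is already a proper 5-coloring.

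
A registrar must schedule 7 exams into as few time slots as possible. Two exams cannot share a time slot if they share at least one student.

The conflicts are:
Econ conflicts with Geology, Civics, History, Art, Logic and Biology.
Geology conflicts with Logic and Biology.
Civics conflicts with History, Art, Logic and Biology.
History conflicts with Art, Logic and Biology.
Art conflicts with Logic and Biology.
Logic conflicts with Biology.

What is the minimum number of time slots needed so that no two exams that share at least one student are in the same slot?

Econ, Civics, History, Art, Logic, Biology are mutually in conflict, so at least 6 time slots are needed.
6 time slots suffice: Econ=3, Geology=4, Civics=4, History=5, Art=6, Logic=1, Biology=2. Each listed conflict is separated.

6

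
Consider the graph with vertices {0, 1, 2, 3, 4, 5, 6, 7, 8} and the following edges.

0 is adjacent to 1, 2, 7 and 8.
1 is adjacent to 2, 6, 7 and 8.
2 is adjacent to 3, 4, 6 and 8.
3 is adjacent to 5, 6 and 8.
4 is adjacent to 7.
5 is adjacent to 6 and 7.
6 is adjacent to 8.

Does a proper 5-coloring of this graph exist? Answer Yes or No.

Yes

The chromatic number is 4. 2, 3, 6, 8 are pairwise adjacent (a clique of size 4), so at least 4 colors are needed.
4 colors suffice: color a → {2, 7}; color b → {0, 4, 6}; color c → {1, 3}; color d → {5, 8}.
Since 5 ≥ 4, a proper 5-coloring certainly exists.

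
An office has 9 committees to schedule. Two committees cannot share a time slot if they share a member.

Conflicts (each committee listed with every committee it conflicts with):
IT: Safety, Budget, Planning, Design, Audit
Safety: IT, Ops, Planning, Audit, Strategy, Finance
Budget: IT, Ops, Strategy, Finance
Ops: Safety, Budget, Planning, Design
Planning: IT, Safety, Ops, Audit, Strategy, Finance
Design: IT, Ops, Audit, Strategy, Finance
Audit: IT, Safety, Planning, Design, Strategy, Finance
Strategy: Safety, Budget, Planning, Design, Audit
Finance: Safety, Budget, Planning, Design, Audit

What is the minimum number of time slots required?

4

IT, Safety, Planning, Audit are mutually in conflict, so at least 4 time slots are needed.
4 time slots suffice: IT=4, Safety=2, Budget=1, Ops=3, Planning=1, Design=1, Audit=3, Strategy=4, Finance=4. Every pair that conflicts lands in different time slots.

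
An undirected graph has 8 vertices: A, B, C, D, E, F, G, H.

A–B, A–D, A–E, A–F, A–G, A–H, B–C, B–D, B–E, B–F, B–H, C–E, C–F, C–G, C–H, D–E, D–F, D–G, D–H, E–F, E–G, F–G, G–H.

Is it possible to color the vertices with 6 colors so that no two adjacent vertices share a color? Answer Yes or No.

Yes

The chromatic number is 5. A, D, E, F, G are mutually adjacent (a clique of size 5), so at least 5 colors are needed.
One proper 5-coloring: A=yellow, B=green, C=yellow, D=purple, E=red, F=blue, G=green, H=red.
Since 6 ≥ 5, a proper 6-coloring certainly exists.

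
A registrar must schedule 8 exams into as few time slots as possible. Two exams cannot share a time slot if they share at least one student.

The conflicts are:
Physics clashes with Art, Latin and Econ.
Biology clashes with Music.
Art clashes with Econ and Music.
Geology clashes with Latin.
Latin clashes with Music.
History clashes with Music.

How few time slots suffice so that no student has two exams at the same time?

Physics, Art, Econ pairwise conflict, so at least 3 time slots are needed.
A valid assignment using 3 time slots: Physics=1, Biology=2, Art=2, Geology=1, Latin=2, Econ=3, History=2, Music=1. Each listed conflict is separated.

3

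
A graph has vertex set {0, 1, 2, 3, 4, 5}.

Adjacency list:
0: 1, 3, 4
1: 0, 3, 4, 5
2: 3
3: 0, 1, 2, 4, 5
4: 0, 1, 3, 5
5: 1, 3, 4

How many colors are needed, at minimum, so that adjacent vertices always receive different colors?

0, 1, 3, 4 form a clique, so at least 4 colors are needed.
A valid assignment using 4 colors: 0=d, 1=b, 2=b, 3=a, 4=c, 5=d. No two adjacent vertices share a color.

4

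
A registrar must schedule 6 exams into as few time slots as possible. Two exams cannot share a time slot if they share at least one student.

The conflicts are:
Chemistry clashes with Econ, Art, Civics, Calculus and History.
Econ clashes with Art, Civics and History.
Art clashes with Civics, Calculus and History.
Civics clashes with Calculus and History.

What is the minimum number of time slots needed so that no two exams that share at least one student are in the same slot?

5

Chemistry, Econ, Art, Civics, History pairwise conflict, so at least 5 time slots are needed.
Using 5 time slots: Chemistry=3, Econ=4, Art=2, Civics=1, Calculus=4, History=5. Each listed conflict is separated.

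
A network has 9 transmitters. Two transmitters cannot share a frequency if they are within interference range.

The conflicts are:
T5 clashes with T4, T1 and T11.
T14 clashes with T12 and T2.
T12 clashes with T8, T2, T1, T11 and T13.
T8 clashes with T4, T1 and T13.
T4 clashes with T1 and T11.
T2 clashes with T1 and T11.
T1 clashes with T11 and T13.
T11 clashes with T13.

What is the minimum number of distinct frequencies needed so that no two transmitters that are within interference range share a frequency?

T5, T4, T1, T11 are mutually in conflict, so at least 4 frequencies are needed.
4 frequencies suffice: frequency 1 → {T14, T1}; frequency 2 → {T12, T4}; frequency 3 → {T8, T11}; frequency 4 → {T5, T2, T13}. No two conflicting transmitters share a frequency.

4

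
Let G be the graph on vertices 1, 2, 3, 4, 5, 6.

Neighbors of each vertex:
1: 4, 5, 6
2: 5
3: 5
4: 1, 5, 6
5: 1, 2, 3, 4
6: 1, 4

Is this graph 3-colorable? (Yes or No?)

The chromatic number is 3. 1, 4, 5 are mutually adjacent, so at least 3 colors are needed.
3 colors suffice: 1=blue, 2=blue, 3=blue, 4=green, 5=red, 6=red.
That is already a proper 3-coloring.

Yes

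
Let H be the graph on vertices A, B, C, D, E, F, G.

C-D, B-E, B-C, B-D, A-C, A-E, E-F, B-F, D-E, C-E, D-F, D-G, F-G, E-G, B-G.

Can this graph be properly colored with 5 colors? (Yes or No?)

The chromatic number is 5. B, D, E, F, G are mutually adjacent (a clique of size 5), so at least 5 colors are needed.
One proper 5-coloring: A=blue, B=blue, C=yellow, D=green, E=red, F=yellow, G=purple.
That is already a proper 5-coloring.

Yes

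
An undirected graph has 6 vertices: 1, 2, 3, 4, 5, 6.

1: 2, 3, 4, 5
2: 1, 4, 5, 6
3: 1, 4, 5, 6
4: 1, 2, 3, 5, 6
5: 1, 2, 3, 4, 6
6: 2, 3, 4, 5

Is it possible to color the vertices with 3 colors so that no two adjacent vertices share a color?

1, 2, 4, 5 are pairwise adjacent (a clique of size 4), so at least 4 colors are needed.
So 3 colors are not enough.

No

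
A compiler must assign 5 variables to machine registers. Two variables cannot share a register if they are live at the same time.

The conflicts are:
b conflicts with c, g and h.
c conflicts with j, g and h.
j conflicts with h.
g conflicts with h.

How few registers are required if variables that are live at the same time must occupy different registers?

b, c, g, h all conflict with each other, so at least 4 registers are needed.
4 registers suffice: register 1 → {h}; register 2 → {c}; register 3 → {j, g}; register 4 → {b}. Each listed conflict is separated.

4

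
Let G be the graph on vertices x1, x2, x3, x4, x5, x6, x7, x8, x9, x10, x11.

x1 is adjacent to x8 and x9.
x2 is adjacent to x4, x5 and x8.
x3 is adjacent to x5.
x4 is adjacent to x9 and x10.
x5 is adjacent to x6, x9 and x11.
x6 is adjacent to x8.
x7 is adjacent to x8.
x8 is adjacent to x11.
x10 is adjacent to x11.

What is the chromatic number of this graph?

The cycle x2-x5-x9-x1-x8-x2 has odd length 5, so it cannot be 2-colored; at least 3 colors are needed.
3 colors suffice: color 1 → {x4, x5, x8}; color 2 → {x2, x3, x6, x7, x9, x11}; color 3 → {x1, x10}. No two adjacent vertices share a color.

3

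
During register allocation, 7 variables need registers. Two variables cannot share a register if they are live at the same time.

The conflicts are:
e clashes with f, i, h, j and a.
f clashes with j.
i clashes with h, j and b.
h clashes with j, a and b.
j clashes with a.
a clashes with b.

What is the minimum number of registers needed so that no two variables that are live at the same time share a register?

e, i, h, j are mutually in conflict, so at least 4 registers are needed.
A valid assignment using 4 registers: e=3, f=2, i=4, h=2, j=1, a=4, b=1. Each listed conflict is separated.

4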